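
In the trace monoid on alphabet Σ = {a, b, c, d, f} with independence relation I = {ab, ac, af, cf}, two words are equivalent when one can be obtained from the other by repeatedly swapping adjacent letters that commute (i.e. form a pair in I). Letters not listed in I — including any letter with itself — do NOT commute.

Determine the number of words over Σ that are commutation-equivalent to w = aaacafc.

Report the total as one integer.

105

drop 0:a onto floor
drop 1:a onto {0:a}
drop 2:a onto {1:a}
drop 3:c onto floor
drop 4:a onto {2:a}
drop 5:f onto floor
drop 6:c onto {3:c}
ground layer = {0:a, 3:c, 5:f}
drop-orders for the pieces not yet dropped (sum over which currently-grounded one goes next):
  1 to go: {4} 1  {5} 1  {6} 1
  2 to go: {2,4} 1  {3,6} 1  {4,5} 2  {4,6} 2  {5,6} 2
  3 to go: {1,2,4} 1  {2,4,5} 3  {2,4,6} 3  {3,4,6} 3  {3,5,6} 3  {4,5,6} 6
  4 to go: {0,1,2,4} 1  {1,2,4,5} 4  {1,2,4,6} 4  {2,3,4,6} 6  {2,4,5,6} 12  {3,4,5,6} 12
  5 to go: {0,1,2,4,5} 5  {0,1,2,4,6} 5  {1,2,3,4,6} 10  {1,2,4,5,6} 20  {2,3,4,5,6} 30
  if 0:a drops first: 60 orders
  if 3:c drops first: 30 orders
  if 5:f drops first: 15 orders
heap linearizations: 105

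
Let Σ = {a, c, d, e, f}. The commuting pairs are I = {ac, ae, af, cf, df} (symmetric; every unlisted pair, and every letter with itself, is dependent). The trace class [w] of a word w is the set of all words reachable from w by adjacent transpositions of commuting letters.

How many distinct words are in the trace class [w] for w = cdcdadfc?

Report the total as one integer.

8

piece 0:c — minimal
piece 1:d rests on {0:c}
piece 2:c rests on {1:d}
piece 3:d rests on {2:c}
piece 4:a rests on {3:d}
piece 5:d rests on {4:a}
piece 6:f — minimal
piece 7:c rests on {5:d}
minimal pieces: {0:c, 6:f}
ways to finish when only these pieces remain (= sum over removing one remaining piece with nothing left below it):
  1 left: {6}→1  {7}→1
  2 left: {5,7}→1  {6,7}→2
  3 left: {4,5,7}→1  {5,6,7}→3
  4 left: {3,4,5,7}→1  {4,5,6,7}→4
  5 left: {2,3,4,5,7}→1  {3,4,5,6,7}→5
  6 left: {1,2,3,4,5,7}→1  {2,3,4,5,6,7}→6
  placing 0:c first → 7 extensions
  placing 6:f first → 1 extensions
total linear extensions = 8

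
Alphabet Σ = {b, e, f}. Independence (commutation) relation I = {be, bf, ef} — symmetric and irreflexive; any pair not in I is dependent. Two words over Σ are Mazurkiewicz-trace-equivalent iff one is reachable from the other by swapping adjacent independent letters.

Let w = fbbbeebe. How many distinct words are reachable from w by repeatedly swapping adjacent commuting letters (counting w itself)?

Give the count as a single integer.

#0=f has no predecessor
#1=b has no predecessor
#2=b depends on [1:b]
#3=b depends on [2:b]
#4=e has no predecessor
#5=e depends on [4:e]
#6=b depends on [3:b]
#7=e depends on [5:e]
sources: [0:f, 1:b, 4:e]
N(rest) = Σ N(rest − s) over sources s of rest; N(one piece) = 1:
  size 1 → [0]=1  [6]=1  [7]=1
  size 2 → [0,6]=2  [0,7]=2  [3,6]=1  [5,7]=1  [6,7]=2
  size 3 → [0,3,6]=3  [0,5,7]=3  [0,6,7]=6  [2,3,6]=1  [3,6,7]=3  [4,5,7]=1  [5,6,7]=3
  size 4 → [0,2,3,6]=4  [0,3,6,7]=12  [0,4,5,7]=4  [0,5,6,7]=12  [1,2,3,6]=1  [2,3,6,7]=4  [3,5,6,7]=6  [4,5,6,7]=4
  size 5 → [0,1,2,3,6]=5  [0,2,3,6,7]=20  [0,3,5,6,7]=30  [0,4,5,6,7]=20  [1,2,3,6,7]=5  [2,3,5,6,7]=10  [3,4,5,6,7]=10
  size 6 → [0,1,2,3,6,7]=30  [0,2,3,5,6,7]=60  [0,3,4,5,6,7]=60  [1,2,3,5,6,7]=15  [2,3,4,5,6,7]=20
  first=0(f) contributes 35
  first=1(b) contributes 140
  first=4(e) contributes 105
|[w]| = 280

280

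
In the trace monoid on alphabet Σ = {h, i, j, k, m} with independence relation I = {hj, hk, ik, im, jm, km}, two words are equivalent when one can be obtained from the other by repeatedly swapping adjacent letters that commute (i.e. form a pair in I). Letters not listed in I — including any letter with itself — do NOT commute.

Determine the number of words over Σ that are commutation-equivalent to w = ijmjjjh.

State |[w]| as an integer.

20

#0=i has no predecessor
#1=j depends on [0:i]
#2=m has no predecessor
#3=j depends on [1:j]
#4=j depends on [3:j]
#5=j depends on [4:j]
#6=h depends on [0:i, 2:m]
sources: [0:i, 2:m]
N(rest) = Σ N(rest − s) over sources s of rest; N(one piece) = 1:
  size 1 → [5]=1  [6]=1
  size 2 → [2,6]=1  [4,5]=1  [5,6]=2
  size 3 → [2,5,6]=3  [3,4,5]=1  [4,5,6]=3
  size 4 → [1,3,4,5]=1  [2,4,5,6]=6  [3,4,5,6]=4
  size 5 → [1,3,4,5,6]=5  [2,3,4,5,6]=10
  first=0(i) contributes 15
  first=2(m) contributes 5
|[w]| = 20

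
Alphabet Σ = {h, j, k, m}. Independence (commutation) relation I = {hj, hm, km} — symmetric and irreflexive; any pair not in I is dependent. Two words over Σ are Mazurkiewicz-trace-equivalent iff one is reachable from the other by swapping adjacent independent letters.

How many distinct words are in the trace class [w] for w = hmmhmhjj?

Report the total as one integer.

piece 0:h — minimal
piece 1:m — minimal
piece 2:m rests on {1:m}
piece 3:h rests on {0:h}
piece 4:m rests on {2:m}
piece 5:h rests on {3:h}
piece 6:j rests on {4:m}
piece 7:j rests on {6:j}
minimal pieces: {0:h, 1:m}
ways to finish when only these pieces remain (= sum over removing one remaining piece with nothing left below it):
  1 left: {5}→1  {7}→1
  2 left: {3,5}→1  {5,7}→2  {6,7}→1
  3 left: {0,3,5}→1  {3,5,7}→3  {4,6,7}→1  {5,6,7}→3
  4 left: {0,3,5,7}→4  {2,4,6,7}→1  {3,5,6,7}→6  {4,5,6,7}→4
  5 left: {0,3,5,6,7}→10  {1,2,4,6,7}→1  {2,4,5,6,7}→5  {3,4,5,6,7}→10
  6 left: {0,3,4,5,6,7}→20  {1,2,4,5,6,7}→6  {2,3,4,5,6,7}→15
  placing 0:h first → 21 extensions
  placing 1:m first → 35 extensions
total linear extensions = 56

56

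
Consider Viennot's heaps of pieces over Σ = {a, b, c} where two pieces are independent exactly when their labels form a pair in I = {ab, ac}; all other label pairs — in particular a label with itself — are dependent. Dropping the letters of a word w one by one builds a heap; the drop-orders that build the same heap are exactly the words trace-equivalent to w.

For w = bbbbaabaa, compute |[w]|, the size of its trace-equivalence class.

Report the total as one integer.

126

drop 0:b onto floor
drop 1:b onto {0:b}
drop 2:b onto {1:b}
drop 3:b onto {2:b}
drop 4:a onto floor
drop 5:a onto {4:a}
drop 6:b onto {3:b}
drop 7:a onto {5:a}
drop 8:a onto {7:a}
ground layer = {0:b, 4:a}
drop-orders for the pieces not yet dropped (sum over which currently-grounded one goes next):
  1 to go: {6} 1  {8} 1
  2 to go: {3,6} 1  {6,8} 2  {7,8} 1
  3 to go: {2,3,6} 1  {3,6,8} 3  {5,7,8} 1  {6,7,8} 3
  4 to go: {1,2,3,6} 1  {2,3,6,8} 4  {3,6,7,8} 6  {4,5,7,8} 1  {5,6,7,8} 4
  5 to go: {0,1,2,3,6} 1  {1,2,3,6,8} 5  {2,3,6,7,8} 10  {3,5,6,7,8} 10  {4,5,6,7,8} 5
  6 to go: {0,1,2,3,6,8} 6  {1,2,3,6,7,8} 15  {2,3,5,6,7,8} 20  {3,4,5,6,7,8} 15
  7 to go: {0,1,2,3,6,7,8} 21  {1,2,3,5,6,7,8} 35  {2,3,4,5,6,7,8} 35
  if 0:b drops first: 70 orders
  if 4:a drops first: 56 orders
heap linearizations: 126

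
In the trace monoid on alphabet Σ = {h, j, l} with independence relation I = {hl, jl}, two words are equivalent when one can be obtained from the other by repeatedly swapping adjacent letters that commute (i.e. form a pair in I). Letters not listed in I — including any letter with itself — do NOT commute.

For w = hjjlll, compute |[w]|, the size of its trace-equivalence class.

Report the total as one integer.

20

0(h) covers ∅
1(j) covers 0:h
2(j) covers 1:j
3(l) covers ∅
4(l) covers 3:l
5(l) covers 4:l
floor of heap: 0:h, 3:l
completions by unplaced set U, small U first (add the entries for U minus each lowest piece of U):
  |U|=1: {2}:1  {5}:1
  |U|=2: {1,2}:1  {2,5}:2  {4,5}:1
  |U|=3: {0,1,2}:1  {1,2,5}:3  {2,4,5}:3  {3,4,5}:1
  |U|=4: {0,1,2,5}:4  {1,2,4,5}:6  {2,3,4,5}:4
  start at 0(h): 10
  start at 3(l): 10
sum over floor = 20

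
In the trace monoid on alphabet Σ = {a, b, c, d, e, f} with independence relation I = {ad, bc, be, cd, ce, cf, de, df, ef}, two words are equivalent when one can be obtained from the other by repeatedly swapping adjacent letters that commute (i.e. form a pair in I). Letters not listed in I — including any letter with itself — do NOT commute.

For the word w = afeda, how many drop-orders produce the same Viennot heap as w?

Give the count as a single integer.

piece 0:a — minimal
piece 1:f rests on {0:a}
piece 2:e rests on {0:a}
piece 3:d — minimal
piece 4:a rests on {1:f, 2:e}
minimal pieces: {0:a, 3:d}
ways to finish when only these pieces remain (= sum over removing one remaining piece with nothing left below it):
  1 left: {3}→1  {4}→1
  2 left: {1,4}→1  {2,4}→1  {3,4}→2
  3 left: {1,2,4}→2  {1,3,4}→3  {2,3,4}→3
  placing 0:a first → 8 extensions
  placing 3:d first → 2 extensions
total linear extensions = 10

10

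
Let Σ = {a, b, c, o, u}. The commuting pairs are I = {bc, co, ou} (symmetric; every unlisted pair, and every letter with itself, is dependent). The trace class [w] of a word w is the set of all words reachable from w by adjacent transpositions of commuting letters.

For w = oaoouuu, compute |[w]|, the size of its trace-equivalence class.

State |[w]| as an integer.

10

drop 0:o onto floor
drop 1:a onto {0:o}
drop 2:o onto {1:a}
drop 3:o onto {2:o}
drop 4:u onto {1:a}
drop 5:u onto {4:u}
drop 6:u onto {5:u}
ground layer = {0:o}
drop-orders for the pieces not yet dropped (sum over which currently-grounded one goes next):
  1 to go: {3} 1  {6} 1
  2 to go: {2,3} 1  {3,6} 2  {5,6} 1
  3 to go: {2,3,6} 3  {3,5,6} 3  {4,5,6} 1
  4 to go: {2,3,5,6} 6  {3,4,5,6} 4
  5 to go: {2,3,4,5,6} 10
  if 0:o drops first: 10 orders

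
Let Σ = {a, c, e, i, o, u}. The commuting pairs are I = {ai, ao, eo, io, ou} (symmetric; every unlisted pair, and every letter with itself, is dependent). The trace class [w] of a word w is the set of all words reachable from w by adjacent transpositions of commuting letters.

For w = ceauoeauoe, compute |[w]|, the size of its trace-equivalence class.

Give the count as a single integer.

36

#0=c has no predecessor
#1=e depends on [0:c]
#2=a depends on [1:e]
#3=u depends on [2:a]
#4=o depends on [0:c]
#5=e depends on [3:u]
#6=a depends on [5:e]
#7=u depends on [6:a]
#8=o depends on [4:o]
#9=e depends on [7:u]
sources: [0:c]
N(rest) = Σ N(rest − s) over sources s of rest; N(one piece) = 1:
  size 1 → [8]=1  [9]=1
  size 2 → [4,8]=1  [7,9]=1  [8,9]=2
  size 3 → [4,8,9]=3  [6,7,9]=1  [7,8,9]=3
  size 4 → [4,7,8,9]=6  [5,6,7,9]=1  [6,7,8,9]=4
  size 5 → [3,5,6,7,9]=1  [4,6,7,8,9]=10  [5,6,7,8,9]=5
  size 6 → [2,3,5,6,7,9]=1  [3,5,6,7,8,9]=6  [4,5,6,7,8,9]=15
  size 7 → [1,2,3,5,6,7,9]=1  [2,3,5,6,7,8,9]=7  [3,4,5,6,7,8,9]=21
  size 8 → [1,2,3,5,6,7,8,9]=8  [2,3,4,5,6,7,8,9]=28
  first=0(c) contributes 36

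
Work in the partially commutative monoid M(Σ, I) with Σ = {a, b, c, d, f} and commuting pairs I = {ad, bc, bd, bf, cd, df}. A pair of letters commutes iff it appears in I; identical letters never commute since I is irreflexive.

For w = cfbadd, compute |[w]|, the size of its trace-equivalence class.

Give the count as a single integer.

#0=c has no predecessor
#1=f depends on [0:c]
#2=b has no predecessor
#3=a depends on [1:f, 2:b]
#4=d has no predecessor
#5=d depends on [4:d]
sources: [0:c, 2:b, 4:d]
N(rest) = Σ N(rest − s) over sources s of rest; N(one piece) = 1:
  size 1 → [3]=1  [5]=1
  size 2 → [1,3]=1  [2,3]=1  [3,5]=2  [4,5]=1
  size 3 → [0,1,3]=1  [1,2,3]=2  [1,3,5]=3  [2,3,5]=3  [3,4,5]=3
  size 4 → [0,1,2,3]=3  [0,1,3,5]=4  [1,2,3,5]=8  [1,3,4,5]=6  [2,3,4,5]=6
  first=0(c) contributes 20
  first=2(b) contributes 10
  first=4(d) contributes 15
|[w]| = 45

45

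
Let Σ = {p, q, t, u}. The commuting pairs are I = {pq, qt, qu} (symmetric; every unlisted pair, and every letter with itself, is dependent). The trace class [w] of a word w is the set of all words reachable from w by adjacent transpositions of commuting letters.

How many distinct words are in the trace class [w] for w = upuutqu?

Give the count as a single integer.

7

#0=u has no predecessor
#1=p depends on [0:u]
#2=u depends on [1:p]
#3=u depends on [2:u]
#4=t depends on [3:u]
#5=q has no predecessor
#6=u depends on [4:t]
sources: [0:u, 5:q]
N(rest) = Σ N(rest − s) over sources s of rest; N(one piece) = 1:
  size 1 → [5]=1  [6]=1
  size 2 → [4,6]=1  [5,6]=2
  size 3 → [3,4,6]=1  [4,5,6]=3
  size 4 → [2,3,4,6]=1  [3,4,5,6]=4
  size 5 → [1,2,3,4,6]=1  [2,3,4,5,6]=5
  first=0(u) contributes 6
  first=5(q) contributes 1
|[w]| = 7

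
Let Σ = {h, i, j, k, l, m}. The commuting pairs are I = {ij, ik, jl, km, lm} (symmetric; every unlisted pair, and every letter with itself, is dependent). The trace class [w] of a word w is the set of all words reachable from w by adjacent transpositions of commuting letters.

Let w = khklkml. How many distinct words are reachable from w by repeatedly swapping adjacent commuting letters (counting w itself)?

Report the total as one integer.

5

piece 0:k — minimal
piece 1:h rests on {0:k}
piece 2:k rests on {1:h}
piece 3:l rests on {2:k}
piece 4:k rests on {3:l}
piece 5:m rests on {1:h}
piece 6:l rests on {4:k}
minimal pieces: {0:k}
ways to finish when only these pieces remain (= sum over removing one remaining piece with nothing left below it):
  1 left: {5}→1  {6}→1
  2 left: {4,6}→1  {5,6}→2
  3 left: {3,4,6}→1  {4,5,6}→3
  4 left: {2,3,4,6}→1  {3,4,5,6}→4
  5 left: {2,3,4,5,6}→5
  placing 0:k first → 5 extensions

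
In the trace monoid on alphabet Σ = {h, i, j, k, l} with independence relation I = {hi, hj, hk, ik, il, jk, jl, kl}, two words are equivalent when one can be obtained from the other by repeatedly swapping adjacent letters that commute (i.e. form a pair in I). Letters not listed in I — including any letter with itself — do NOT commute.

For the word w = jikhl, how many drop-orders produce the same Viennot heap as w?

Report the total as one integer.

#0=j has no predecessor
#1=i depends on [0:j]
#2=k has no predecessor
#3=h has no predecessor
#4=l depends on [3:h]
sources: [0:j, 2:k, 3:h]
N(rest) = Σ N(rest − s) over sources s of rest; N(one piece) = 1:
  size 1 → [1]=1  [2]=1  [4]=1
  size 2 → [0,1]=1  [1,2]=2  [1,4]=2  [2,4]=2  [3,4]=1
  size 3 → [0,1,2]=3  [0,1,4]=3  [1,2,4]=6  [1,3,4]=3  [2,3,4]=3
  first=0(j) contributes 12
  first=2(k) contributes 6
  first=3(h) contributes 12
|[w]| = 30

30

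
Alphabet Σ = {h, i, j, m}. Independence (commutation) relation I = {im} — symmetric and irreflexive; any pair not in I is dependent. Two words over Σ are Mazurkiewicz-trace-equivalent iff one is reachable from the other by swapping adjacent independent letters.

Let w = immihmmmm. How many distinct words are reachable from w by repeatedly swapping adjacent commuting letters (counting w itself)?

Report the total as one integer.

0(i) covers ∅
1(m) covers ∅
2(m) covers 1:m
3(i) covers 0:i
4(h) covers 2:m, 3:i
5(m) covers 4:h
6(m) covers 5:m
7(m) covers 6:m
8(m) covers 7:m
floor of heap: 0:i, 1:m
completions by unplaced set U, small U first (add the entries for U minus each lowest piece of U):
  |U|=1: {8}:1
  |U|=2: {7,8}:1
  |U|=3: {6,7,8}:1
  |U|=4: {5,6,7,8}:1
  |U|=5: {4,5,6,7,8}:1
  |U|=6: {2,4,5,6,7,8}:1  {3,4,5,6,7,8}:1
  |U|=7: {0,3,4,5,6,7,8}:1  {1,2,4,5,6,7,8}:1  {2,3,4,5,6,7,8}:2
  start at 0(i): 3
  start at 1(m): 3
sum over floor = 6

6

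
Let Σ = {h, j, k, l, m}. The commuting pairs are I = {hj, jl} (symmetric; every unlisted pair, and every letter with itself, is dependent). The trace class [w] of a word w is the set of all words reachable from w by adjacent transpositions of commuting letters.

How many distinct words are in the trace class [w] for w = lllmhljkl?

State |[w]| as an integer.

3

piece 0:l — minimal
piece 1:l rests on {0:l}
piece 2:l rests on {1:l}
piece 3:m rests on {2:l}
piece 4:h rests on {3:m}
piece 5:l rests on {4:h}
piece 6:j rests on {3:m}
piece 7:k rests on {5:l, 6:j}
piece 8:l rests on {7:k}
minimal pieces: {0:l}
ways to finish when only these pieces remain (= sum over removing one remaining piece with nothing left below it):
  1 left: {8}→1
  2 left: {7,8}→1
  3 left: {5,7,8}→1  {6,7,8}→1
  4 left: {4,5,7,8}→1  {5,6,7,8}→2
  5 left: {4,5,6,7,8}→3
  6 left: {3,4,5,6,7,8}→3
  7 left: {2,3,4,5,6,7,8}→3
  placing 0:l first → 3 extensions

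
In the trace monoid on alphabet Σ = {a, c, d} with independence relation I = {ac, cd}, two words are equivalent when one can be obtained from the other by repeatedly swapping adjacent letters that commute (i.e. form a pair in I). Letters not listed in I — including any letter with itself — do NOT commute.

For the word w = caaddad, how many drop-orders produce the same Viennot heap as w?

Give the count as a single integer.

7

#0=c has no predecessor
#1=a has no predecessor
#2=a depends on [1:a]
#3=d depends on [2:a]
#4=d depends on [3:d]
#5=a depends on [4:d]
#6=d depends on [5:a]
sources: [0:c, 1:a]
N(rest) = Σ N(rest − s) over sources s of rest; N(one piece) = 1:
  size 1 → [0]=1  [6]=1
  size 2 → [0,6]=2  [5,6]=1
  size 3 → [0,5,6]=3  [4,5,6]=1
  size 4 → [0,4,5,6]=4  [3,4,5,6]=1
  size 5 → [0,3,4,5,6]=5  [2,3,4,5,6]=1
  first=0(c) contributes 1
  first=1(a) contributes 6
|[w]| = 7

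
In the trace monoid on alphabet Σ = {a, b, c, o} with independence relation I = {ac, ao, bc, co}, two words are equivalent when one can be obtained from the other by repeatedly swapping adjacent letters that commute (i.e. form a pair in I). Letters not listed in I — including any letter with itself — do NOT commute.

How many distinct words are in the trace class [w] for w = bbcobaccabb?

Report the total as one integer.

165

piece 0:b — minimal
piece 1:b rests on {0:b}
piece 2:c — minimal
piece 3:o rests on {1:b}
piece 4:b rests on {3:o}
piece 5:a rests on {4:b}
piece 6:c rests on {2:c}
piece 7:c rests on {6:c}
piece 8:a rests on {5:a}
piece 9:b rests on {8:a}
piece 10:b rests on {9:b}
minimal pieces: {0:b, 2:c}
ways to finish when only these pieces remain (= sum over removing one remaining piece with nothing left below it):
  1 left: {7}→1  {10}→1
  2 left: {6,7}→1  {7,10}→2  {9,10}→1
  3 left: {2,6,7}→1  {6,7,10}→3  {7,9,10}→3  {8,9,10}→1
  4 left: {2,6,7,10}→4  {5,8,9,10}→1  {6,7,9,10}→6  {7,8,9,10}→4
  5 left: {2,6,7,9,10}→10  {4,5,8,9,10}→1  {5,7,8,9,10}→5  {6,7,8,9,10}→10
  6 left: {2,6,7,8,9,10}→20  {3,4,5,8,9,10}→1  {4,5,7,8,9,10}→6  {5,6,7,8,9,10}→15
  7 left: {1,3,4,5,8,9,10}→1  {2,5,6,7,8,9,10}→35  {3,4,5,7,8,9,10}→7  {4,5,6,7,8,9,10}→21
  8 left: {0,1,3,4,5,8,9,10}→1  {1,3,4,5,7,8,9,10}→8  {2,4,5,6,7,8,9,10}→56  {3,4,5,6,7,8,9,10}→28
  9 left: {0,1,3,4,5,7,8,9,10}→9  {1,3,4,5,6,7,8,9,10}→36  {2,3,4,5,6,7,8,9,10}→84
  placing 0:b first → 120 extensions
  placing 2:c first → 45 extensions
total linear extensions = 165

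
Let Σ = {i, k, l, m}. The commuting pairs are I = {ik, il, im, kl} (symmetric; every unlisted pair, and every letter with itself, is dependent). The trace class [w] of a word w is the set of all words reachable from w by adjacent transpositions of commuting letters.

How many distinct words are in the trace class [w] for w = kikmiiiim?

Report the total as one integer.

126

piece 0:k — minimal
piece 1:i — minimal
piece 2:k rests on {0:k}
piece 3:m rests on {2:k}
piece 4:i rests on {1:i}
piece 5:i rests on {4:i}
piece 6:i rests on {5:i}
piece 7:i rests on {6:i}
piece 8:m rests on {3:m}
minimal pieces: {0:k, 1:i}
ways to finish when only these pieces remain (= sum over removing one remaining piece with nothing left below it):
  1 left: {7}→1  {8}→1
  2 left: {3,8}→1  {6,7}→1  {7,8}→2
  3 left: {2,3,8}→1  {3,7,8}→3  {5,6,7}→1  {6,7,8}→3
  4 left: {0,2,3,8}→1  {2,3,7,8}→4  {3,6,7,8}→6  {4,5,6,7}→1  {5,6,7,8}→4
  5 left: {0,2,3,7,8}→5  {1,4,5,6,7}→1  {2,3,6,7,8}→10  {3,5,6,7,8}→10  {4,5,6,7,8}→5
  6 left: {0,2,3,6,7,8}→15  {1,4,5,6,7,8}→6  {2,3,5,6,7,8}→20  {3,4,5,6,7,8}→15
  7 left: {0,2,3,5,6,7,8}→35  {1,3,4,5,6,7,8}→21  {2,3,4,5,6,7,8}→35
  placing 0:k first → 56 extensions
  placing 1:i first → 70 extensions
total linear extensions = 126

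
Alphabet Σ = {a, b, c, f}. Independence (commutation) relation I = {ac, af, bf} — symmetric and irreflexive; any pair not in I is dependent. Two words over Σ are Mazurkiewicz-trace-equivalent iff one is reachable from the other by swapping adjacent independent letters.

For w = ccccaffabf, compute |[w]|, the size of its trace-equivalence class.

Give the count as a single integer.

100

#0=c has no predecessor
#1=c depends on [0:c]
#2=c depends on [1:c]
#3=c depends on [2:c]
#4=a has no predecessor
#5=f depends on [3:c]
#6=f depends on [5:f]
#7=a depends on [4:a]
#8=b depends on [3:c, 7:a]
#9=f depends on [6:f]
sources: [0:c, 4:a]
N(rest) = Σ N(rest − s) over sources s of rest; N(one piece) = 1:
  size 1 → [8]=1  [9]=1
  size 2 → [6,9]=1  [7,8]=1  [8,9]=2
  size 3 → [4,7,8]=1  [5,6,9]=1  [6,8,9]=3  [7,8,9]=3
  size 4 → [4,7,8,9]=4  [5,6,8,9]=4  [6,7,8,9]=6
  size 5 → [3,5,6,8,9]=4  [4,6,7,8,9]=10  [5,6,7,8,9]=10
  size 6 → [2,3,5,6,8,9]=4  [3,5,6,7,8,9]=14  [4,5,6,7,8,9]=20
  size 7 → [1,2,3,5,6,8,9]=4  [2,3,5,6,7,8,9]=18  [3,4,5,6,7,8,9]=34
  size 8 → [0,1,2,3,5,6,8,9]=4  [1,2,3,5,6,7,8,9]=22  [2,3,4,5,6,7,8,9]=52
  first=0(c) contributes 74
  first=4(a) contributes 26
|[w]| = 100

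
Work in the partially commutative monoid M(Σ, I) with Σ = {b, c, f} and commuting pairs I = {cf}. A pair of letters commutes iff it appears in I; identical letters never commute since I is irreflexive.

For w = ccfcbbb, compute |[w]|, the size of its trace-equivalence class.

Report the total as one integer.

drop 0:c onto floor
drop 1:c onto {0:c}
drop 2:f onto floor
drop 3:c onto {1:c}
drop 4:b onto {2:f, 3:c}
drop 5:b onto {4:b}
drop 6:b onto {5:b}
ground layer = {0:c, 2:f}
drop-orders for the pieces not yet dropped (sum over which currently-grounded one goes next):
  1 to go: {6} 1
  2 to go: {5,6} 1
  3 to go: {4,5,6} 1
  4 to go: {2,4,5,6} 1  {3,4,5,6} 1
  5 to go: {1,3,4,5,6} 1  {2,3,4,5,6} 2
  if 0:c drops first: 3 orders
  if 2:f drops first: 1 orders
heap linearizations: 4

4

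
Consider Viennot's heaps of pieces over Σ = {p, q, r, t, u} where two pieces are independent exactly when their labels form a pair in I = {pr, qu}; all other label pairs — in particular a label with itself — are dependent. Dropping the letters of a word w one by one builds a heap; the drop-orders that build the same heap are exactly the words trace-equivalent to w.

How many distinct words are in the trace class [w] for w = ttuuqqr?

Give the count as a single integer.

6

piece 0:t — minimal
piece 1:t rests on {0:t}
piece 2:u rests on {1:t}
piece 3:u rests on {2:u}
piece 4:q rests on {1:t}
piece 5:q rests on {4:q}
piece 6:r rests on {3:u, 5:q}
minimal pieces: {0:t}
ways to finish when only these pieces remain (= sum over removing one remaining piece with nothing left below it):
  1 left: {6}→1
  2 left: {3,6}→1  {5,6}→1
  3 left: {2,3,6}→1  {3,5,6}→2  {4,5,6}→1
  4 left: {2,3,5,6}→3  {3,4,5,6}→3
  5 left: {2,3,4,5,6}→6
  placing 0:t first → 6 extensions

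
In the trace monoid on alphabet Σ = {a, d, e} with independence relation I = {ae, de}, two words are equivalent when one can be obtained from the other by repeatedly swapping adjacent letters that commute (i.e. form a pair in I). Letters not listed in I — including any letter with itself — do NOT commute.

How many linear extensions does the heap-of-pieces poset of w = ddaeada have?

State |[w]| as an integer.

7

piece 0:d — minimal
piece 1:d rests on {0:d}
piece 2:a rests on {1:d}
piece 3:e — minimal
piece 4:a rests on {2:a}
piece 5:d rests on {4:a}
piece 6:a rests on {5:d}
minimal pieces: {0:d, 3:e}
ways to finish when only these pieces remain (= sum over removing one remaining piece with nothing left below it):
  1 left: {3}→1  {6}→1
  2 left: {3,6}→2  {5,6}→1
  3 left: {3,5,6}→3  {4,5,6}→1
  4 left: {2,4,5,6}→1  {3,4,5,6}→4
  5 left: {1,2,4,5,6}→1  {2,3,4,5,6}→5
  placing 0:d first → 6 extensions
  placing 3:e first → 1 extensions
total linear extensions = 7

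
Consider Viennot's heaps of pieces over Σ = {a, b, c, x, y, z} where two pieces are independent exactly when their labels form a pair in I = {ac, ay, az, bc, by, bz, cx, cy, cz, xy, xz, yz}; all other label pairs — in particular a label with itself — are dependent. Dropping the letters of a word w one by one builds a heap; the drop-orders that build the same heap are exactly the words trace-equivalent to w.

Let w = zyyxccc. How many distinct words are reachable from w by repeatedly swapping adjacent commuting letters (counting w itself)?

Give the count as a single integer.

420

0(z) covers ∅
1(y) covers ∅
2(y) covers 1:y
3(x) covers ∅
4(c) covers ∅
5(c) covers 4:c
6(c) covers 5:c
floor of heap: 0:z, 1:y, 3:x, 4:c
completions by unplaced set U, small U first (add the entries for U minus each lowest piece of U):
  |U|=1: {0}:1  {2}:1  {3}:1  {6}:1
  |U|=2: {0,2}:2  {0,3}:2  {0,6}:2  {1,2}:1  {2,3}:2  {2,6}:2  {3,6}:2  {5,6}:1
  |U|=3: {0,1,2}:3  {0,2,3}:6  {0,2,6}:6  {0,3,6}:6  {0,5,6}:3  {1,2,3}:3  {1,2,6}:3  {2,3,6}:6  {2,5,6}:3  {3,5,6}:3  {4,5,6}:1
  |U|=4: {0,1,2,3}:12  {0,1,2,6}:12  {0,2,3,6}:24  {0,2,5,6}:12  {0,3,5,6}:12  {0,4,5,6}:4  {1,2,3,6}:12  {1,2,5,6}:6  {2,3,5,6}:12  {2,4,5,6}:4  {3,4,5,6}:4
  |U|=5: {0,1,2,3,6}:60  {0,1,2,5,6}:30  {0,2,3,5,6}:60  {0,2,4,5,6}:20  {0,3,4,5,6}:20  {1,2,3,5,6}:30  {1,2,4,5,6}:10  {2,3,4,5,6}:20
  start at 0(z): 60
  start at 1(y): 120
  start at 3(x): 60
  start at 4(c): 180
sum over floor = 420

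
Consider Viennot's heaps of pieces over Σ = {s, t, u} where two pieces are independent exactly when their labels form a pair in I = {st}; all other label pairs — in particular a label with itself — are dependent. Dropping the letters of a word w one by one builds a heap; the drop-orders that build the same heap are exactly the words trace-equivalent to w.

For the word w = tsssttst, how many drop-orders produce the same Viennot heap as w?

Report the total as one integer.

70

piece 0:t — minimal
piece 1:s — minimal
piece 2:s rests on {1:s}
piece 3:s rests on {2:s}
piece 4:t rests on {0:t}
piece 5:t rests on {4:t}
piece 6:s rests on {3:s}
piece 7:t rests on {5:t}
minimal pieces: {0:t, 1:s}
ways to finish when only these pieces remain (= sum over removing one remaining piece with nothing left below it):
  1 left: {6}→1  {7}→1
  2 left: {3,6}→1  {5,7}→1  {6,7}→2
  3 left: {2,3,6}→1  {3,6,7}→3  {4,5,7}→1  {5,6,7}→3
  4 left: {0,4,5,7}→1  {1,2,3,6}→1  {2,3,6,7}→4  {3,5,6,7}→6  {4,5,6,7}→4
  5 left: {0,4,5,6,7}→5  {1,2,3,6,7}→5  {2,3,5,6,7}→10  {3,4,5,6,7}→10
  6 left: {0,3,4,5,6,7}→15  {1,2,3,5,6,7}→15  {2,3,4,5,6,7}→20
  placing 0:t first → 35 extensions
  placing 1:s first → 35 extensions
total linear extensions = 70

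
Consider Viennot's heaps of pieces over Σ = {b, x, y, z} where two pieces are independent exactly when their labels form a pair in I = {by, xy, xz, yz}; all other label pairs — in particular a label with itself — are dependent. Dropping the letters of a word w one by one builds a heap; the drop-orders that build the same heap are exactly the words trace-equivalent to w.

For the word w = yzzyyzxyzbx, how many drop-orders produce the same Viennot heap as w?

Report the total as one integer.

1650

piece 0:y — minimal
piece 1:z — minimal
piece 2:z rests on {1:z}
piece 3:y rests on {0:y}
piece 4:y rests on {3:y}
piece 5:z rests on {2:z}
piece 6:x — minimal
piece 7:y rests on {4:y}
piece 8:z rests on {5:z}
piece 9:b rests on {6:x, 8:z}
piece 10:x rests on {9:b}
minimal pieces: {0:y, 1:z, 6:x}
ways to finish when only these pieces remain (= sum over removing one remaining piece with nothing left below it):
  1 left: {7}→1  {10}→1
  2 left: {4,7}→1  {7,10}→2  {9,10}→1
  3 left: {3,4,7}→1  {4,7,10}→3  {6,9,10}→1  {7,9,10}→3  {8,9,10}→1
  4 left: {0,3,4,7}→1  {3,4,7,10}→4  {4,7,9,10}→6  {5,8,9,10}→1  {6,7,9,10}→4  {6,8,9,10}→2  {7,8,9,10}→4
  5 left: {0,3,4,7,10}→5  {2,5,8,9,10}→1  {3,4,7,9,10}→10  {4,6,7,9,10}→10  {4,7,8,9,10}→10  {5,6,8,9,10}→3  {5,7,8,9,10}→5  {6,7,8,9,10}→10
  6 left: {0,3,4,7,9,10}→15  {1,2,5,8,9,10}→1  {2,5,6,8,9,10}→4  {2,5,7,8,9,10}→6  {3,4,6,7,9,10}→20  {3,4,7,8,9,10}→20  {4,5,7,8,9,10}→15  {4,6,7,8,9,10}→30  {5,6,7,8,9,10}→18
  7 left: {0,3,4,6,7,9,10}→35  {0,3,4,7,8,9,10}→35  {1,2,5,6,8,9,10}→5  {1,2,5,7,8,9,10}→7  {2,4,5,7,8,9,10}→21  {2,5,6,7,8,9,10}→28  {3,4,5,7,8,9,10}→35  {3,4,6,7,8,9,10}→70  {4,5,6,7,8,9,10}→63
  8 left: {0,3,4,5,7,8,9,10}→70  {0,3,4,6,7,8,9,10}→140  {1,2,4,5,7,8,9,10}→28  {1,2,5,6,7,8,9,10}→40  {2,3,4,5,7,8,9,10}→56  {2,4,5,6,7,8,9,10}→112  {3,4,5,6,7,8,9,10}→168
  9 left: {0,2,3,4,5,7,8,9,10}→126  {0,3,4,5,6,7,8,9,10}→378  {1,2,3,4,5,7,8,9,10}→84  {1,2,4,5,6,7,8,9,10}→180  {2,3,4,5,6,7,8,9,10}→336
  placing 0:y first → 600 extensions
  placing 1:z first → 840 extensions
  placing 6:x first → 210 extensions
total linear extensions = 1650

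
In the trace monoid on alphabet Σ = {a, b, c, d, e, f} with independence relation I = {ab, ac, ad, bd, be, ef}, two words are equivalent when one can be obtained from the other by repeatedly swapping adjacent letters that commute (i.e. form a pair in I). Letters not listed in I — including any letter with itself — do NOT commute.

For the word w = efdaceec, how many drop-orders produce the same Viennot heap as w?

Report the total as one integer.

6

0(e) covers ∅
1(f) covers ∅
2(d) covers 0:e, 1:f
3(a) covers 0:e, 1:f
4(c) covers 2:d
5(e) covers 3:a, 4:c
6(e) covers 5:e
7(c) covers 6:e
floor of heap: 0:e, 1:f
completions by unplaced set U, small U first (add the entries for U minus each lowest piece of U):
  |U|=1: {7}:1
  |U|=2: {6,7}:1
  |U|=3: {5,6,7}:1
  |U|=4: {3,5,6,7}:1  {4,5,6,7}:1
  |U|=5: {2,4,5,6,7}:1  {3,4,5,6,7}:2
  |U|=6: {2,3,4,5,6,7}:3
  start at 0(e): 3
  start at 1(f): 3
sum over floor = 6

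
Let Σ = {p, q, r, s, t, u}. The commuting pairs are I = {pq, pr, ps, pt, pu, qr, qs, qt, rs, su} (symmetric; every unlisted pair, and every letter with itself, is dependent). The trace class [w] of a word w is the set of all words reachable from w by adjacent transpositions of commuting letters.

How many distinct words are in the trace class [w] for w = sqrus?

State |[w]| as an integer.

20

#0=s has no predecessor
#1=q has no predecessor
#2=r has no predecessor
#3=u depends on [1:q, 2:r]
#4=s depends on [0:s]
sources: [0:s, 1:q, 2:r]
N(rest) = Σ N(rest − s) over sources s of rest; N(one piece) = 1:
  size 1 → [3]=1  [4]=1
  size 2 → [0,4]=1  [1,3]=1  [2,3]=1  [3,4]=2
  size 3 → [0,3,4]=3  [1,2,3]=2  [1,3,4]=3  [2,3,4]=3
  first=0(s) contributes 8
  first=1(q) contributes 6
  first=2(r) contributes 6
|[w]| = 20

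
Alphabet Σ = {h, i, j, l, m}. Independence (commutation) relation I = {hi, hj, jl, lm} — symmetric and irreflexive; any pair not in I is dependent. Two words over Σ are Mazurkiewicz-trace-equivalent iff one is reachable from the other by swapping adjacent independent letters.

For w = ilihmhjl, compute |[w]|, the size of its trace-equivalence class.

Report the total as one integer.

6

piece 0:i — minimal
piece 1:l rests on {0:i}
piece 2:i rests on {1:l}
piece 3:h rests on {1:l}
piece 4:m rests on {2:i, 3:h}
piece 5:h rests on {4:m}
piece 6:j rests on {4:m}
piece 7:l rests on {5:h}
minimal pieces: {0:i}
ways to finish when only these pieces remain (= sum over removing one remaining piece with nothing left below it):
  1 left: {6}→1  {7}→1
  2 left: {5,7}→1  {6,7}→2
  3 left: {5,6,7}→3
  4 left: {4,5,6,7}→3
  5 left: {2,4,5,6,7}→3  {3,4,5,6,7}→3
  6 left: {2,3,4,5,6,7}→6
  placing 0:i first → 6 extensions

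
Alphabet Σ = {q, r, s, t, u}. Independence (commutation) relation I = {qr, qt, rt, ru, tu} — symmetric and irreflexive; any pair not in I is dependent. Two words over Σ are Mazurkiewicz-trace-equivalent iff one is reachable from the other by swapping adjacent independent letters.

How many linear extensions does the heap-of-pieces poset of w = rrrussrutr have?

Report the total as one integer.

48

#0=r has no predecessor
#1=r depends on [0:r]
#2=r depends on [1:r]
#3=u has no predecessor
#4=s depends on [2:r, 3:u]
#5=s depends on [4:s]
#6=r depends on [5:s]
#7=u depends on [5:s]
#8=t depends on [5:s]
#9=r depends on [6:r]
sources: [0:r, 3:u]
N(rest) = Σ N(rest − s) over sources s of rest; N(one piece) = 1:
  size 1 → [7]=1  [8]=1  [9]=1
  size 2 → [6,9]=1  [7,8]=2  [7,9]=2  [8,9]=2
  size 3 → [6,7,9]=3  [6,8,9]=3  [7,8,9]=6
  size 4 → [6,7,8,9]=12
  size 5 → [5,6,7,8,9]=12
  size 6 → [4,5,6,7,8,9]=12
  size 7 → [2,4,5,6,7,8,9]=12  [3,4,5,6,7,8,9]=12
  size 8 → [1,2,4,5,6,7,8,9]=12  [2,3,4,5,6,7,8,9]=24
  first=0(r) contributes 36
  first=3(u) contributes 12
|[w]| = 48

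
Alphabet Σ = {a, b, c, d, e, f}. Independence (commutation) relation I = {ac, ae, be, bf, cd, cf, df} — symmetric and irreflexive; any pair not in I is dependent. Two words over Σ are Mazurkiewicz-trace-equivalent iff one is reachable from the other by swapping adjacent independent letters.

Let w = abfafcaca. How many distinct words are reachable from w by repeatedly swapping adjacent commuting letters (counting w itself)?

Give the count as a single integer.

#0=a has no predecessor
#1=b depends on [0:a]
#2=f depends on [0:a]
#3=a depends on [1:b, 2:f]
#4=f depends on [3:a]
#5=c depends on [1:b]
#6=a depends on [4:f]
#7=c depends on [5:c]
#8=a depends on [6:a]
sources: [0:a]
N(rest) = Σ N(rest − s) over sources s of rest; N(one piece) = 1:
  size 1 → [7]=1  [8]=1
  size 2 → [5,7]=1  [6,8]=1  [7,8]=2
  size 3 → [4,6,8]=1  [5,7,8]=3  [6,7,8]=3
  size 4 → [3,4,6,8]=1  [4,6,7,8]=4  [5,6,7,8]=6
  size 5 → [2,3,4,6,8]=1  [3,4,6,7,8]=5  [4,5,6,7,8]=10
  size 6 → [2,3,4,6,7,8]=6  [3,4,5,6,7,8]=15
  size 7 → [1,3,4,5,6,7,8]=15  [2,3,4,5,6,7,8]=21
  first=0(a) contributes 36

36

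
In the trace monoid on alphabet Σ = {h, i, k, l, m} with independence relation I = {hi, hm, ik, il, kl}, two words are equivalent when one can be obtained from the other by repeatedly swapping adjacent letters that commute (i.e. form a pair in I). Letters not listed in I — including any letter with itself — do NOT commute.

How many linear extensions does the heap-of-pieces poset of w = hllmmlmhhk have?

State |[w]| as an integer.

3

0(h) covers ∅
1(l) covers 0:h
2(l) covers 1:l
3(m) covers 2:l
4(m) covers 3:m
5(l) covers 4:m
6(m) covers 5:l
7(h) covers 5:l
8(h) covers 7:h
9(k) covers 6:m, 8:h
floor of heap: 0:h
completions by unplaced set U, small U first (add the entries for U minus each lowest piece of U):
  |U|=1: {9}:1
  |U|=2: {6,9}:1  {8,9}:1
  |U|=3: {6,8,9}:2  {7,8,9}:1
  |U|=4: {6,7,8,9}:3
  |U|=5: {5,6,7,8,9}:3
  |U|=6: {4,5,6,7,8,9}:3
  |U|=7: {3,4,5,6,7,8,9}:3
  |U|=8: {2,3,4,5,6,7,8,9}:3
  start at 0(h): 3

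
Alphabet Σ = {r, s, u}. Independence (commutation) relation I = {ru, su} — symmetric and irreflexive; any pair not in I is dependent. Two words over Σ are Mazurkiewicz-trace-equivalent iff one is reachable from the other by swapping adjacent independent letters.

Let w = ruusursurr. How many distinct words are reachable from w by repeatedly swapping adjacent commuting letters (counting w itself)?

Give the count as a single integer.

drop 0:r onto floor
drop 1:u onto floor
drop 2:u onto {1:u}
drop 3:s onto {0:r}
drop 4:u onto {2:u}
drop 5:r onto {3:s}
drop 6:s onto {5:r}
drop 7:u onto {4:u}
drop 8:r onto {6:s}
drop 9:r onto {8:r}
ground layer = {0:r, 1:u}
drop-orders for the pieces not yet dropped (sum over which currently-grounded one goes next):
  1 to go: {7} 1  {9} 1
  2 to go: {4,7} 1  {7,9} 2  {8,9} 1
  3 to go: {2,4,7} 1  {4,7,9} 3  {6,8,9} 1  {7,8,9} 3
  4 to go: {1,2,4,7} 1  {2,4,7,9} 4  {4,7,8,9} 6  {5,6,8,9} 1  {6,7,8,9} 4
  5 to go: {1,2,4,7,9} 5  {2,4,7,8,9} 10  {3,5,6,8,9} 1  {4,6,7,8,9} 10  {5,6,7,8,9} 5
  6 to go: {0,3,5,6,8,9} 1  {1,2,4,7,8,9} 15  {2,4,6,7,8,9} 20  {3,5,6,7,8,9} 6  {4,5,6,7,8,9} 15
  7 to go: {0,3,5,6,7,8,9} 7  {1,2,4,6,7,8,9} 35  {2,4,5,6,7,8,9} 35  {3,4,5,6,7,8,9} 21
  8 to go: {0,3,4,5,6,7,8,9} 28  {1,2,4,5,6,7,8,9} 70  {2,3,4,5,6,7,8,9} 56
  if 0:r drops first: 126 orders
  if 1:u drops first: 84 orders
heap linearizations: 210

210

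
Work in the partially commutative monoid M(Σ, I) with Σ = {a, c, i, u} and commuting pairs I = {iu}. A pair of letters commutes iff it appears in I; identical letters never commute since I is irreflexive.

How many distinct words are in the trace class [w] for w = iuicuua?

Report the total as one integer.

3

piece 0:i — minimal
piece 1:u — minimal
piece 2:i rests on {0:i}
piece 3:c rests on {1:u, 2:i}
piece 4:u rests on {3:c}
piece 5:u rests on {4:u}
piece 6:a rests on {5:u}
minimal pieces: {0:i, 1:u}
ways to finish when only these pieces remain (= sum over removing one remaining piece with nothing left below it):
  1 left: {6}→1
  2 left: {5,6}→1
  3 left: {4,5,6}→1
  4 left: {3,4,5,6}→1
  5 left: {1,3,4,5,6}→1  {2,3,4,5,6}→1
  placing 0:i first → 2 extensions
  placing 1:u first → 1 extensions
total linear extensions = 3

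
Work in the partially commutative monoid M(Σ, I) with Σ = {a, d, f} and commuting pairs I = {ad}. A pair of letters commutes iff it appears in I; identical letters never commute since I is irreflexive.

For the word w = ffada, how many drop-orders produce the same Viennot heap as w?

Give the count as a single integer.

3

0(f) covers ∅
1(f) covers 0:f
2(a) covers 1:f
3(d) covers 1:f
4(a) covers 2:a
floor of heap: 0:f
completions by unplaced set U, small U first (add the entries for U minus each lowest piece of U):
  |U|=1: {3}:1  {4}:1
  |U|=2: {2,4}:1  {3,4}:2
  |U|=3: {2,3,4}:3
  start at 0(f): 3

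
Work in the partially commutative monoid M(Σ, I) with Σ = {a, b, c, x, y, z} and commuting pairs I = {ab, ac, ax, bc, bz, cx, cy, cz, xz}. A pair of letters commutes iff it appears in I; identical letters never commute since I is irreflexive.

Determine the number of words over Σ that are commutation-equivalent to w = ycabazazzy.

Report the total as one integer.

piece 0:y — minimal
piece 1:c — minimal
piece 2:a rests on {0:y}
piece 3:b rests on {0:y}
piece 4:a rests on {2:a}
piece 5:z rests on {4:a}
piece 6:a rests on {5:z}
piece 7:z rests on {6:a}
piece 8:z rests on {7:z}
piece 9:y rests on {3:b, 8:z}
minimal pieces: {0:y, 1:c}
ways to finish when only these pieces remain (= sum over removing one remaining piece with nothing left below it):
  1 left: {1}→1  {9}→1
  2 left: {1,9}→2  {3,9}→1  {8,9}→1
  3 left: {1,3,9}→3  {1,8,9}→3  {3,8,9}→2  {7,8,9}→1
  4 left: {1,3,8,9}→8  {1,7,8,9}→4  {3,7,8,9}→3  {6,7,8,9}→1
  5 left: {1,3,7,8,9}→15  {1,6,7,8,9}→5  {3,6,7,8,9}→4  {5,6,7,8,9}→1
  6 left: {1,3,6,7,8,9}→24  {1,5,6,7,8,9}→6  {3,5,6,7,8,9}→5  {4,5,6,7,8,9}→1
  7 left: {1,3,5,6,7,8,9}→35  {1,4,5,6,7,8,9}→7  {2,4,5,6,7,8,9}→1  {3,4,5,6,7,8,9}→6
  8 left: {1,2,4,5,6,7,8,9}→8  {1,3,4,5,6,7,8,9}→48  {2,3,4,5,6,7,8,9}→7
  placing 0:y first → 63 extensions
  placing 1:c first → 7 extensions
total linear extensions = 70

70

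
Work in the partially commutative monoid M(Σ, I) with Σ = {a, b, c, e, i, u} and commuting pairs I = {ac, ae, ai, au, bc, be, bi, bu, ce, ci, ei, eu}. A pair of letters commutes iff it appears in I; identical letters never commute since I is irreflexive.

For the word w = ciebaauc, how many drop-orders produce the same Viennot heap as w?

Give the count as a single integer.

560

drop 0:c onto floor
drop 1:i onto floor
drop 2:e onto floor
drop 3:b onto floor
drop 4:a onto {3:b}
drop 5:a onto {4:a}
drop 6:u onto {0:c, 1:i}
drop 7:c onto {6:u}
ground layer = {0:c, 1:i, 2:e, 3:b}
drop-orders for the pieces not yet dropped (sum over which currently-grounded one goes next):
  1 to go: {2} 1  {5} 1  {7} 1
  2 to go: {2,5} 2  {2,7} 2  {4,5} 1  {5,7} 2  {6,7} 1
  3 to go: {0,6,7} 1  {1,6,7} 1  {2,4,5} 3  {2,5,7} 6  {2,6,7} 3  {3,4,5} 1  {4,5,7} 3  {5,6,7} 3
  4 to go: {0,1,6,7} 2  {0,2,6,7} 4  {0,5,6,7} 4  {1,2,6,7} 4  {1,5,6,7} 4  {2,3,4,5} 4  {2,4,5,7} 12  {2,5,6,7} 12  {3,4,5,7} 4  {4,5,6,7} 6
  5 to go: {0,1,2,6,7} 10  {0,1,5,6,7} 10  {0,2,5,6,7} 20  {0,4,5,6,7} 10  {1,2,5,6,7} 20  {1,4,5,6,7} 10  {2,3,4,5,7} 20  {2,4,5,6,7} 30  {3,4,5,6,7} 10
  6 to go: {0,1,2,5,6,7} 60  {0,1,4,5,6,7} 30  {0,2,4,5,6,7} 60  {0,3,4,5,6,7} 20  {1,2,4,5,6,7} 60  {1,3,4,5,6,7} 20  {2,3,4,5,6,7} 60
  if 0:c drops first: 140 orders
  if 1:i drops first: 140 orders
  if 2:e drops first: 70 orders
  if 3:b drops first: 210 orders
heap linearizations: 560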